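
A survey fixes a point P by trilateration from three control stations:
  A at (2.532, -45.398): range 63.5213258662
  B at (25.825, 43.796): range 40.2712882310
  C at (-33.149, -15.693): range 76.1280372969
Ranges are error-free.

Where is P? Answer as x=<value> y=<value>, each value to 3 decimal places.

x=39.813 y=6.032

eq1: (x − 2.532)² + (y + 45.398)² = 63.5213258662²
eq2: (x − 25.825)² + (y − 43.796)² = 40.2712882310²
eq3: (x + 33.149)² + (y + 15.693)² = 76.1280372969²
eq1−eq2, eq1−eq3 (x²,y² cancel):
  46.586·x + 178.388·y = 2930.812997
  -71.362·x + 59.410·y = -2482.782201
det = 46.586·59.410 − 178.388·-71.362 = 15497.798716
x = (2930.812997·59.410 − 178.388·-2482.782201) / 15497.798716 = 39.813277
y = (46.586·-2482.782201 − 2930.812997·-71.362) / 15497.798716 = 6.032198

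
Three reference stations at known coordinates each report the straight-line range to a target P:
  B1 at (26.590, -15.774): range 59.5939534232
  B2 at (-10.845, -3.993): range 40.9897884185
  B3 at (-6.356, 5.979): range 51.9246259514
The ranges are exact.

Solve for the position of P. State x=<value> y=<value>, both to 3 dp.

eq1: (x − 26.590)² + (y + 15.774)² = 59.5939534232²
eq2: (x + 10.845)² + (y + 3.993)² = 40.9897884185²
eq3: (x + 6.356)² + (y − 5.979)² = 51.9246259514²
eq2−eq1, eq2−eq3 (x²,y² cancel):
  74.870·x − 23.562·y = -1048.987428
  8.978·x + 19.944·y = -1073.414923
det = 74.870·19.944 − -23.562·8.978 = 1704.746916
x = (-1048.987428·19.944 − -23.562·-1073.414923) / 1704.746916 = -27.108310
y = (74.870·-1073.414923 − -1048.987428·8.978) / 1704.746916 = -41.618357

x=-27.108 y=-41.618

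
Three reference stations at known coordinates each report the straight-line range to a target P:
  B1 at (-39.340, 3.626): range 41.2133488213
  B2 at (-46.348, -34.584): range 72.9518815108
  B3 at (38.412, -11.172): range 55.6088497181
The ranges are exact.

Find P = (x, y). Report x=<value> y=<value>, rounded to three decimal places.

eq1: (x + 39.340)² + (y − 3.626)² = 41.2133488213²
eq2: (x + 46.348)² + (y + 34.584)² = 72.9518815108²
eq3: (x − 38.412)² + (y + 11.172)² = 55.6088497181²
eq3−eq2, eq3−eq1 (x²,y² cancel):
  -169.520·x − 46.824·y = -485.738017
  -155.504·x + 29.596·y = 1354.292194
det = -169.520·29.596 − -46.824·-155.504 = -12298.433216
x = (-485.738017·29.596 − -46.824·1354.292194) / -12298.433216 = -3.987295
y = (-169.520·1354.292194 − -485.738017·-155.504) / -12298.433216 = 24.809162

x=-3.987 y=24.809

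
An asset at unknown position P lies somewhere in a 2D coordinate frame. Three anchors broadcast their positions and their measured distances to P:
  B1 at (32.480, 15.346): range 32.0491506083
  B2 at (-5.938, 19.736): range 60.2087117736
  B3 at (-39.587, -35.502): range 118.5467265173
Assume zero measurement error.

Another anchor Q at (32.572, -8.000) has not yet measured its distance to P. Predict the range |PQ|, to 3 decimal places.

eq1: (x − 32.480)² + (y − 15.346)² = 32.0491506083²
eq2: (x + 5.938)² + (y − 19.736)² = 60.2087117736²
eq3: (x + 39.587)² + (y + 35.502)² = 118.5467265173²
eq2−eq3, eq2−eq1 (x²,y² cancel):
  -67.298·x − 110.476·y = -8025.484362
  76.836·x − 8.780·y = 3463.621495
det = -67.298·-8.780 − -110.476·76.836 = 9079.410376
x = (-8025.484362·-8.780 − -110.476·3463.621495) / 9079.410376 = 49.905311
y = (-67.298·3463.621495 − -8025.484362·76.836) / 9079.410376 = 42.244078
|P − Q| = √((49.905311 − 32.572)² + (42.244078 − -8.000)²) = 53.149892

53.150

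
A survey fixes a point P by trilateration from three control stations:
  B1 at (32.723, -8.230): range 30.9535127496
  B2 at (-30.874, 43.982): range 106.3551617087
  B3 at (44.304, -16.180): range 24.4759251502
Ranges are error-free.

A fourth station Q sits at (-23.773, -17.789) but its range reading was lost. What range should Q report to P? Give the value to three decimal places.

63.052

eq1: (x − 32.723)² + (y + 8.230)² = 30.9535127496²
eq2: (x + 30.874)² + (y − 43.982)² = 106.3551617087²
eq3: (x − 44.304)² + (y + 16.180)² = 24.4759251502²
eq3−eq2, eq3−eq1 (x²,y² cancel):
  -150.356·x + 120.324·y = -10049.366126
  -23.162·x + 15.900·y = -1445.158227
det = -150.356·15.900 − 120.324·-23.162 = 396.284088
x = (-10049.366126·15.900 − 120.324·-1445.158227) / 396.284088 = 35.586332
y = (-150.356·-1445.158227 − -10049.366126·-23.162) / 396.284088 = -39.050793
|P − Q| = √((35.586332 − -23.773)² + (-39.050793 − -17.789)²) = 63.052313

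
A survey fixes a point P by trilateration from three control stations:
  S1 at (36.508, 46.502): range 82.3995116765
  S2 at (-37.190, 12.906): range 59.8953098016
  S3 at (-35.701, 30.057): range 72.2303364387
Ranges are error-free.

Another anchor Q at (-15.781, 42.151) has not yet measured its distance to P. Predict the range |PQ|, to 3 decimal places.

eq1: (x − 36.508)² + (y − 46.502)² = 82.3995116765²
eq2: (x + 37.190)² + (y − 12.906)² = 59.8953098016²
eq3: (x + 35.701)² + (y − 30.057)² = 72.2303364387²
eq3−eq1, eq3−eq2 (x²,y² cancel):
  144.418·x + 32.890·y = -255.172604
  -2.978·x − 34.302·y = 1001.449652
det = 144.418·-34.302 − 32.890·-2.978 = -4855.879816
x = (-255.172604·-34.302 − 32.890·1001.449652) / -4855.879816 = 4.980508
y = (144.418·1001.449652 − -255.172604·-2.978) / -4855.879816 = -29.627474
|P − Q| = √((4.980508 − -15.781)² + (-29.627474 − 42.151)²) = 74.720744

74.721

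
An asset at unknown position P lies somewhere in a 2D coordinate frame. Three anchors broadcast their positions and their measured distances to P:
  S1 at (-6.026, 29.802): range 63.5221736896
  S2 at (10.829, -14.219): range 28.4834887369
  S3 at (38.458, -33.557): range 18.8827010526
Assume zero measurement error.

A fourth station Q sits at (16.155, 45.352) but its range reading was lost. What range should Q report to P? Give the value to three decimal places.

eq1: (x + 6.026)² + (y − 29.802)² = 63.5221736896²
eq2: (x − 10.829)² + (y + 14.219)² = 28.4834887369²
eq3: (x − 38.458)² + (y + 33.557)² = 18.8827010526²
eq2−eq3, eq2−eq1 (x²,y² cancel):
  55.258·x − 38.676·y = 2740.395543
  -33.710·x + 88.042·y = -2618.732742
det = 55.258·88.042 − -38.676·-33.710 = 3561.256876
x = (2740.395543·88.042 − -38.676·-2618.732742) / 3561.256876 = 39.308537
y = (55.258·-2618.732742 − 2740.395543·-33.710) / 3561.256876 = -14.693464
|P − Q| = √((39.308537 − 16.155)² + (-14.693464 − 45.352)²) = 64.354829

64.355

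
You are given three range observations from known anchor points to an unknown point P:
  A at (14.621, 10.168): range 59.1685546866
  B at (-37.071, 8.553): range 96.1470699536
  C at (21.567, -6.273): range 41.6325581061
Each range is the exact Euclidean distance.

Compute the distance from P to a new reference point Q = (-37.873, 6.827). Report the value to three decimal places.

eq1: (x − 14.621)² + (y − 10.168)² = 59.1685546866²
eq2: (x + 37.071)² + (y − 8.553)² = 96.1470699536²
eq3: (x − 21.567)² + (y + 6.273)² = 41.6325581061²
eq1−eq2, eq1−eq3 (x²,y² cancel):
  -103.384·x − 3.230·y = -4613.090212
  13.892·x − 32.882·y = 1954.972122
det = -103.384·-32.882 − -3.230·13.892 = 3444.343848
x = (-4613.090212·-32.882 − -3.230·1954.972122) / 3444.343848 = 45.872944
y = (-103.384·1954.972122 − -4613.090212·13.892) / 3444.343848 = -40.073754
|P − Q| = √((45.872944 − -37.873)² + (-40.073754 − 6.827)²) = 95.984706

95.985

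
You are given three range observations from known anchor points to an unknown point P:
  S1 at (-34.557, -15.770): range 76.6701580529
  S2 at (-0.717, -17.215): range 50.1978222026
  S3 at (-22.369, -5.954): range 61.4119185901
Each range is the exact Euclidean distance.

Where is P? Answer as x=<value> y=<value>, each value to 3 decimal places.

x=33.523 y=19.493

eq1: (x + 34.557)² + (y + 15.770)² = 76.6701580529²
eq2: (x + 0.717)² + (y + 17.215)² = 50.1978222026²
eq3: (x + 22.369)² + (y + 5.954)² = 61.4119185901²
eq1−eq3, eq1−eq2 (x²,y² cancel):
  24.376·x + 19.632·y = 1199.832519
  67.680·x − 2.890·y = 2212.482947
det = 24.376·-2.890 − 19.632·67.680 = -1399.140400
x = (1199.832519·-2.890 − 19.632·2212.482947) / -1399.140400 = 33.522712
y = (24.376·2212.482947 − 1199.832519·67.680) / -1399.140400 = 19.492812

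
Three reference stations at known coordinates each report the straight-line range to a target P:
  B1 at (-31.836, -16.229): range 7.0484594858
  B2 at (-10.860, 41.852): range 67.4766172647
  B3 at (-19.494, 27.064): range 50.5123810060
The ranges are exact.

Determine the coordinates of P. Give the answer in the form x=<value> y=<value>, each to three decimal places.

x=-37.776 y=-20.024

eq1: (x + 31.836)² + (y + 16.229)² = 7.0484594858²
eq2: (x + 10.860)² + (y − 41.852)² = 67.4766172647²
eq3: (x + 19.494)² + (y − 27.064)² = 50.5123810060²
eq1−eq3, eq1−eq2 (x²,y² cancel):
  24.684·x + 86.586·y = -2666.255059
  41.952·x + 116.162·y = -3910.794929
det = 24.684·116.162 − 86.586·41.952 = -765.113064
x = (-2666.255059·116.162 − 86.586·-3910.794929) / -765.113064 = -37.775554
y = (24.684·-3910.794929 − -2666.255059·41.952) / -765.113064 = -20.024060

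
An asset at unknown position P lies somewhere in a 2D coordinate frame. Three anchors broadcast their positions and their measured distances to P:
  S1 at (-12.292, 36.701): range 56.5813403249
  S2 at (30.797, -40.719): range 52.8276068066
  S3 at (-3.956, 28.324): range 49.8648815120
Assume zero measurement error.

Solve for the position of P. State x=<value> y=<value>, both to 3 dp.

eq1: (x + 12.292)² + (y − 36.701)² = 56.5813403249²
eq2: (x − 30.797)² + (y + 40.719)² = 52.8276068066²
eq3: (x + 3.956)² + (y − 28.324)² = 49.8648815120²
eq1−eq2, eq1−eq3 (x²,y² cancel):
  86.178·x − 154.840·y = 1519.127537
  16.672·x − 16.754·y = 34.783912
det = 86.178·-16.754 − -154.840·16.672 = 1137.666268
x = (1519.127537·-16.754 − -154.840·34.783912) / 1137.666268 = -17.637441
y = (86.178·34.783912 − 1519.127537·16.672) / 1137.666268 = -19.627273

x=-17.637 y=-19.627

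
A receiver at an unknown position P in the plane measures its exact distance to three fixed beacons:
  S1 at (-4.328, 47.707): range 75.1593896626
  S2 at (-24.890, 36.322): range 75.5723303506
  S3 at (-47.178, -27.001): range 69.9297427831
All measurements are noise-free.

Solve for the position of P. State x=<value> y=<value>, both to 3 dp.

eq1: (x + 4.328)² + (y − 47.707)² = 75.1593896626²
eq2: (x + 24.890)² + (y − 36.322)² = 75.5723303506²
eq3: (x + 47.178)² + (y + 27.001)² = 69.9297427831²
eq1−eq2, eq1−eq3 (x²,y² cancel):
  -41.124·x − 22.770·y = -418.132909
  -85.700·x − 149.416·y = 1418.893181
det = -41.124·-149.416 − -22.770·-85.700 = 4193.194584
x = (-418.132909·-149.416 − -22.770·1418.893181) / 4193.194584 = 22.604232
y = (-41.124·1418.893181 − -418.132909·-85.700) / 4193.194584 = -22.461289

x=22.604 y=-22.461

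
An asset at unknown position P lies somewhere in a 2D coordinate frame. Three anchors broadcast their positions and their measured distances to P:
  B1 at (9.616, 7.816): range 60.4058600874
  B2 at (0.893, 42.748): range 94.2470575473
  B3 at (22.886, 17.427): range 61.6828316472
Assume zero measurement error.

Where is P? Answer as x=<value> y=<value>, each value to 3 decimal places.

x=47.773 y=-39.012

eq1: (x − 9.616)² + (y − 7.816)² = 60.4058600874²
eq2: (x − 0.893)² + (y − 42.748)² = 94.2470575473²
eq3: (x − 22.886)² + (y − 17.427)² = 61.6828316472²
eq1−eq2, eq1−eq3 (x²,y² cancel):
  -17.446·x + 69.864·y = -3559.008282
  26.540·x + 19.222·y = 518.008226
det = -17.446·19.222 − 69.864·26.540 = -2189.537572
x = (-3559.008282·19.222 − 69.864·518.008226) / -2189.537572 = 47.773277
y = (-17.446·518.008226 − -3559.008282·26.540) / -2189.537572 = -39.012305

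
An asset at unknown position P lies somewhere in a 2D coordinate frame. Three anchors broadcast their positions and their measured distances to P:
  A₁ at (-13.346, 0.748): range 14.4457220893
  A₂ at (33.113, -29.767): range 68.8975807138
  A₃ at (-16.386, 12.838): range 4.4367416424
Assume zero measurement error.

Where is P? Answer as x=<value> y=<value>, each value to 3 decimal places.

eq1: (x + 13.346)² + (y − 0.748)² = 14.4457220893²
eq2: (x − 33.113)² + (y + 29.767)² = 68.8975807138²
eq3: (x + 16.386)² + (y − 12.838)² = 4.4367416424²
eq3−eq1, eq3−eq2 (x²,y² cancel):
  6.080·x − 24.180·y = -443.634230
  98.998·x − 85.210·y = -3177.962134
det = 6.080·-85.210 − -24.180·98.998 = 1875.694840
x = (-443.634230·-85.210 − -24.180·-3177.962134) / 1875.694840 = -20.814181
y = (6.080·-3177.962134 − -443.634230·98.998) / 1875.694840 = 13.113483

x=-20.814 y=13.113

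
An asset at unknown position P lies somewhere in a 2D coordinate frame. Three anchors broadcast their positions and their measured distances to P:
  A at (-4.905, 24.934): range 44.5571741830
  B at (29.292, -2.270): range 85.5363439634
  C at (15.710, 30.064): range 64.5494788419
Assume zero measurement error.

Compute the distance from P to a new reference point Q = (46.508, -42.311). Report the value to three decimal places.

eq1: (x + 4.905)² + (y − 24.934)² = 44.5571741830²
eq2: (x − 29.292)² + (y + 2.270)² = 85.5363439634²
eq3: (x − 15.710)² + (y − 30.064)² = 64.5494788419²
eq2−eq3, eq2−eq1 (x²,y² cancel):
  -27.164·x + 64.668·y = 3437.304952
  -68.394·x + 54.408·y = 5113.713584
det = -27.164·54.408 − 64.668·-68.394 = 2944.964280
x = (3437.304952·54.408 − 64.668·5113.713584) / 2944.964280 = -48.787261
y = (-27.164·5113.713584 − 3437.304952·-68.394) / 2944.964280 = 32.659859
|P − Q| = √((-48.787261 − 46.508)² + (32.659859 − -42.311)²) = 121.251048

121.251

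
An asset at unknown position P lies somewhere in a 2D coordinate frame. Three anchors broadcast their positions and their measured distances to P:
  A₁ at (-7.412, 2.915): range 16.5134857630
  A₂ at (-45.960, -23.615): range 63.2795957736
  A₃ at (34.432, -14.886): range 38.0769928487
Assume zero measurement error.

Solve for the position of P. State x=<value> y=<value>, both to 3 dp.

eq1: (x + 7.412)² + (y − 2.915)² = 16.5134857630²
eq2: (x + 45.960)² + (y + 23.615)² = 63.2795957736²
eq3: (x − 34.432)² + (y + 14.886)² = 38.0769928487²
eq3−eq2, eq3−eq1 (x²,y² cancel):
  -160.784·x − 17.458·y = -1291.615652
  -83.688·x + 35.602·y = -166.558479
det = -160.784·35.602 − -17.458·-83.688 = -7185.257072
x = (-1291.615652·35.602 − -17.458·-166.558479) / -7185.257072 = 6.804472
y = (-160.784·-166.558479 − -1291.615652·-83.688) / -7185.257072 = 11.316616

x=6.804 y=11.317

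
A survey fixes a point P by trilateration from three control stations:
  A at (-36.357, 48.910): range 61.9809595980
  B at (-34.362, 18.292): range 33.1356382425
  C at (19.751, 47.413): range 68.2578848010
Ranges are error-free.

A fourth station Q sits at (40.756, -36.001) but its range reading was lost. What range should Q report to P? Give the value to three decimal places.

63.460

eq1: (x + 36.357)² + (y − 48.910)² = 61.9809595980²
eq2: (x + 34.362)² + (y − 18.292)² = 33.1356382425²
eq3: (x − 19.751)² + (y − 47.413)² = 68.2578848010²
eq3−eq2, eq3−eq1 (x²,y² cancel):
  -108.226·x − 58.242·y = 2438.418054
  -112.216·x + 2.994·y = 1893.424464
det = -108.226·2.994 − -58.242·-112.216 = -6859.712916
x = (2438.418054·2.994 − -58.242·1893.424464) / -6859.712916 = -17.140287
y = (-108.226·1893.424464 − 2438.418054·-112.216) / -6859.712916 = -10.016711
|P − Q| = √((-17.140287 − 40.756)² + (-10.016711 − -36.001)²) = 63.459935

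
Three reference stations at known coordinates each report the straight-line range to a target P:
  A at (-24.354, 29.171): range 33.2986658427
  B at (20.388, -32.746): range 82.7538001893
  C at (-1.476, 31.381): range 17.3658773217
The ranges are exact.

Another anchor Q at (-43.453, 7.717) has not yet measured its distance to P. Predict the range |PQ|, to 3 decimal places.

61.591

eq1: (x + 24.354)² + (y − 29.171)² = 33.2986658427²
eq2: (x − 20.388)² + (y + 32.746)² = 82.7538001893²
eq3: (x + 1.476)² + (y − 31.381)² = 17.3658773217²
eq1−eq3, eq1−eq2 (x²,y² cancel):
  45.756·x + 4.420·y = 350.108632
  89.484·x − 123.834·y = -5695.483796
det = 45.756·-123.834 − 4.420·89.484 = -6061.667784
x = (350.108632·-123.834 − 4.420·-5695.483796) / -6061.667784 = 2.999391
y = (45.756·-5695.483796 − 350.108632·89.484) / -6061.667784 = 48.160290
|P − Q| = √((2.999391 − -43.453)² + (48.160290 − 7.717)²) = 61.591268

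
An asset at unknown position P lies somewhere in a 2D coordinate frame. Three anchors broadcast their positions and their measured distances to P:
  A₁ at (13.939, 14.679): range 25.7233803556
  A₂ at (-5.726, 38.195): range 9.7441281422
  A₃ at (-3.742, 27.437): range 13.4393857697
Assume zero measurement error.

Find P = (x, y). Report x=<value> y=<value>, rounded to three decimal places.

x=4.016 y=38.411

eq1: (x − 13.939)² + (y − 14.679)² = 25.7233803556²
eq2: (x + 5.726)² + (y − 38.195)² = 9.7441281422²
eq3: (x + 3.742)² + (y − 27.437)² = 13.4393857697²
eq1−eq2, eq1−eq3 (x²,y² cancel):
  -39.330·x + 47.032·y = 1648.620603
  -35.362·x + 25.516·y = 838.097978
det = -39.330·25.516 − 47.032·-35.362 = 659.601304
x = (1648.620603·25.516 − 47.032·838.097978) / 659.601304 = 4.015728
y = (-39.330·838.097978 − 1648.620603·-35.362) / 659.601304 = 38.411277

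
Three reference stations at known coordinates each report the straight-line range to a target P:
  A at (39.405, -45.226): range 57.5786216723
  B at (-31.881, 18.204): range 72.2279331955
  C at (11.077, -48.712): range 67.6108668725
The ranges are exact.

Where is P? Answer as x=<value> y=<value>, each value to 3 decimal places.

x=40.109 y=12.348

eq1: (x − 39.405)² + (y + 45.226)² = 57.5786216723²
eq2: (x + 31.881)² + (y − 18.204)² = 72.2279331955²
eq3: (x − 11.077)² + (y + 48.712)² = 67.6108668725²
eq3−eq2, eq3−eq1 (x²,y² cancel):
  -85.916·x + 133.832·y = -1793.420110
  56.656·x + 6.972·y = 2358.517874
det = -85.916·6.972 − 133.832·56.656 = -8181.392144
x = (-1793.420110·6.972 − 133.832·2358.517874) / -8181.392144 = 40.109175
y = (-85.916·2358.517874 − -1793.420110·56.656) / -8181.392144 = 12.348316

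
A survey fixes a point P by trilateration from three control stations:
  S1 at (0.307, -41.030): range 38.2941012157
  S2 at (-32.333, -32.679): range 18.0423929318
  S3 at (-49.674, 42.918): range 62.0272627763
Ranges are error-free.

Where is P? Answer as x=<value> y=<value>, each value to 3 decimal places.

eq1: (x − 0.307)² + (y + 41.030)² = 38.2941012157²
eq2: (x + 32.333)² + (y + 32.679)² = 18.0423929318²
eq3: (x + 49.674)² + (y − 42.918)² = 62.0272627763²
eq1−eq2, eq1−eq3 (x²,y² cancel):
  -65.280·x + 16.702·y = 1570.695026
  -99.962·x + 167.896·y = 244.962711
det = -65.280·167.896 − 16.702·-99.962 = -9290.685556
x = (1570.695026·167.896 − 16.702·244.962711) / -9290.685556 = -27.944337
y = (-65.280·244.962711 − 1570.695026·-99.962) / -9290.685556 = -15.178498

x=-27.944 y=-15.178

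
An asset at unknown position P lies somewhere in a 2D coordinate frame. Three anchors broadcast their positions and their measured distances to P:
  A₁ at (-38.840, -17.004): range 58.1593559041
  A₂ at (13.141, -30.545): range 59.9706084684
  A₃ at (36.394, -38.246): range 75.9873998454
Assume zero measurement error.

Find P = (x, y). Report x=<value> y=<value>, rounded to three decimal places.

x=-1.523 y=27.605

eq1: (x + 38.840)² + (y + 17.004)² = 58.1593559041²
eq2: (x − 13.141)² + (y + 30.545)² = 59.9706084684²
eq3: (x − 36.394)² + (y + 38.246)² = 75.9873998454²
eq2−eq3, eq2−eq1 (x²,y² cancel):
  46.506·x − 15.402·y = -496.014209
  -103.962·x + 27.082·y = 905.961911
det = 46.506·27.082 − -15.402·-103.962 = -341.747232
x = (-496.014209·27.082 − -15.402·905.961911) / -341.747232 = -1.523256
y = (46.506·905.961911 − -496.014209·-103.962) / -341.747232 = 27.605094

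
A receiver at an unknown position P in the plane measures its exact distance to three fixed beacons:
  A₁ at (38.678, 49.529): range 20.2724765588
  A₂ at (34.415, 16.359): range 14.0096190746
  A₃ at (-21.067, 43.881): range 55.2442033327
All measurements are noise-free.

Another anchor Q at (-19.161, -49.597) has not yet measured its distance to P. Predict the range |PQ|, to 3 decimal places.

eq1: (x − 38.678)² + (y − 49.529)² = 20.2724765588²
eq2: (x − 34.415)² + (y − 16.359)² = 14.0096190746²
eq3: (x + 21.067)² + (y − 43.881)² = 55.2442033327²
eq3−eq1, eq3−eq2 (x²,y² cancel):
  119.490·x + 11.296·y = 4220.697571
  110.964·x − 55.044·y = 1938.301031
det = 119.490·-55.044 − 11.296·110.964 = -7830.656904
x = (4220.697571·-55.044 − 11.296·1938.301031) / -7830.656904 = 32.464598
y = (119.490·1938.301031 − 4220.697571·110.964) / -7830.656904 = 30.232188
|P − Q| = √((32.464598 − -19.161)² + (30.232188 − -49.597)²) = 95.067879

95.068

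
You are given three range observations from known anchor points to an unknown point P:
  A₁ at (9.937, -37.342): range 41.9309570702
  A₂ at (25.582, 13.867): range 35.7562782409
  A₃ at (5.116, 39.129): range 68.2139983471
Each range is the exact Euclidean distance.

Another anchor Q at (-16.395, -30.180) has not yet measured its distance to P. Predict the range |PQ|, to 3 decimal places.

63.880

eq1: (x − 9.937)² + (y + 37.342)² = 41.9309570702²
eq2: (x − 25.582)² + (y − 13.867)² = 35.7562782409²
eq3: (x − 5.116)² + (y − 39.129)² = 68.2139983471²
eq2−eq1, eq2−eq3 (x²,y² cancel):
  -31.290·x − 102.418·y = 166.742793
  -40.932·x + 50.524·y = -2664.118453
det = -31.290·50.524 − -102.418·-40.932 = -5773.069536
x = (166.742793·50.524 − -102.418·-2664.118453) / -5773.069536 = 45.803912
y = (-31.290·-2664.118453 − 166.742793·-40.932) / -5773.069536 = -15.621738
|P − Q| = √((45.803912 − -16.395)² + (-15.621738 − -30.180)²) = 63.879947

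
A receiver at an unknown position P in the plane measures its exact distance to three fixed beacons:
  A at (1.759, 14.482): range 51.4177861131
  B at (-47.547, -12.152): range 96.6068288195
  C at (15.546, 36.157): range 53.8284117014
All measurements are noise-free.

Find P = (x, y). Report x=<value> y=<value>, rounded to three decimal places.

eq1: (x − 1.759)² + (y − 14.482)² = 51.4177861131²
eq2: (x + 47.547)² + (y + 12.152)² = 96.6068288195²
eq3: (x − 15.546)² + (y − 36.157)² = 53.8284117014²
eq3−eq1, eq3−eq2 (x²,y² cancel):
  -27.574·x − 43.350·y = -1082.475182
  -126.186·x − 96.618·y = -5575.999920
det = -27.574·-96.618 − -43.350·-126.186 = -2806.018368
x = (-1082.475182·-96.618 − -43.350·-5575.999920) / -2806.018368 = 48.871031
y = (-27.574·-5575.999920 − -1082.475182·-126.186) / -2806.018368 = -6.115216

x=48.871 y=-6.115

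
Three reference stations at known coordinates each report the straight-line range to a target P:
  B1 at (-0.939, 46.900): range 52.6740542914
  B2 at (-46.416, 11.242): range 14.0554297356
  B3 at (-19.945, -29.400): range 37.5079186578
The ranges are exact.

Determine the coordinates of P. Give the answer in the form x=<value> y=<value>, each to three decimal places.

x=-33.566 y=5.547

eq1: (x + 0.939)² + (y − 46.900)² = 52.6740542914²
eq2: (x + 46.416)² + (y − 11.242)² = 14.0554297356²
eq3: (x + 19.945)² + (y + 29.400)² = 37.5079186578²
eq2−eq1, eq2−eq3 (x²,y² cancel):
  90.954·x + 71.316·y = -2657.336789
  52.942·x − 81.284·y = -2227.953452
det = 90.954·-81.284 − 71.316·52.942 = -11168.716608
x = (-2657.336789·-81.284 − 71.316·-2227.953452) / -11168.716608 = -33.565870
y = (90.954·-2227.953452 − -2657.336789·52.942) / -11168.716608 = 5.547330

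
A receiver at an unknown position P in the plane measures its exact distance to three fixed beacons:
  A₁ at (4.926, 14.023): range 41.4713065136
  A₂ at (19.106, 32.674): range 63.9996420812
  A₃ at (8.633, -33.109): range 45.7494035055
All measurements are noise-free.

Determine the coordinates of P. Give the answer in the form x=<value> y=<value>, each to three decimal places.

x=-29.915 y=-8.471

eq1: (x − 4.926)² + (y − 14.023)² = 41.4713065136²
eq2: (x − 19.106)² + (y − 32.674)² = 63.9996420812²
eq3: (x − 8.633)² + (y + 33.109)² = 45.7494035055²
eq3−eq2, eq3−eq1 (x²,y² cancel):
  20.946·x + 131.566·y = -1741.051323
  -7.414·x + 94.264·y = -576.685908
det = 20.946·94.264 − 131.566·-7.414 = 2949.884068
x = (-1741.051323·94.264 − 131.566·-576.685908) / 2949.884068 = -29.915143
y = (20.946·-576.685908 − -1741.051323·-7.414) / 2949.884068 = -8.470644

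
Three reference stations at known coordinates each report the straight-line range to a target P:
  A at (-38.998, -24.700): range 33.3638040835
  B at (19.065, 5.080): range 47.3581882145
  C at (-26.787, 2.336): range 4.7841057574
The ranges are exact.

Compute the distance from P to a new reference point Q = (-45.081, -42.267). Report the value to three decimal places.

eq1: (x + 38.998)² + (y + 24.700)² = 33.3638040835²
eq2: (x − 19.065)² + (y − 5.080)² = 47.3581882145²
eq3: (x + 26.787)² + (y − 2.336)² = 4.7841057574²
eq1−eq2, eq1−eq3 (x²,y² cancel):
  116.126·x + 59.560·y = -2871.307947
  24.422·x + 54.072·y = -317.677984
det = 116.126·54.072 − 59.560·24.422 = 4824.590752
x = (-2871.307947·54.072 − 59.560·-317.677984) / 4824.590752 = -28.258659
y = (116.126·-317.677984 − -2871.307947·24.422) / 4824.590752 = 6.888130
|P − Q| = √((-28.258659 − -45.081)² + (6.888130 − -42.267)²) = 51.953999

51.954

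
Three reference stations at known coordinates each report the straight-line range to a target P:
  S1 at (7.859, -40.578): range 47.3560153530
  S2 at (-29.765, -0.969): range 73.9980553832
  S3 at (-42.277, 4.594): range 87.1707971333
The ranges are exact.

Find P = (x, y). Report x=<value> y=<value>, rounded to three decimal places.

eq1: (x − 7.859)² + (y + 40.578)² = 47.3560153530²
eq2: (x + 29.765)² + (y + 0.969)² = 73.9980553832²
eq3: (x + 42.277)² + (y − 4.594)² = 87.1707971333²
eq1−eq2, eq1−eq3 (x²,y² cancel):
  -75.248·x + 79.218·y = -4054.563789
  -100.272·x + 90.344·y = -5256.044083
det = -75.248·90.344 − 79.218·-100.272 = 1145.141984
x = (-4054.563789·90.344 − 79.218·-5256.044083) / 1145.141984 = 43.721905
y = (-75.248·-5256.044083 − -4054.563789·-100.272) / 1145.141984 = -9.651567

x=43.722 y=-9.652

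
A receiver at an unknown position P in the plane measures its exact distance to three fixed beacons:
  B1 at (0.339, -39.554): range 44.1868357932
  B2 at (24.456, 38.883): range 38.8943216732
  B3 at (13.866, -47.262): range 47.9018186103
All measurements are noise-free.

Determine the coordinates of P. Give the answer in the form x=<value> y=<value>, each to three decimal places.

x=19.375 y=0.322

eq1: (x − 0.339)² + (y + 39.554)² = 44.1868357932²
eq2: (x − 24.456)² + (y − 38.883)² = 38.8943216732²
eq3: (x − 13.866)² + (y + 47.262)² = 47.9018186103²
eq1−eq3, eq1−eq2 (x²,y² cancel):
  27.054·x − 15.416·y = 519.220994
  48.234·x + 156.874·y = 985.057987
det = 27.054·156.874 − -15.416·48.234 = 4987.644540
x = (519.220994·156.874 − -15.416·985.057987) / 4987.644540 = 19.375464
y = (27.054·985.057987 − 519.220994·48.234) / 4987.644540 = 0.321926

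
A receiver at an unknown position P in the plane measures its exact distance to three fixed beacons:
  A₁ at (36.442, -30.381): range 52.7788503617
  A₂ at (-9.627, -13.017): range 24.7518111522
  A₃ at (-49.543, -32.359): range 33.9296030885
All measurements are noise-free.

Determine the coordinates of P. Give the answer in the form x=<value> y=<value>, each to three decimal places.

x=-15.926 y=-36.954

eq1: (x − 36.442)² + (y + 30.381)² = 52.7788503617²
eq2: (x + 9.627)² + (y + 13.017)² = 24.7518111522²
eq3: (x + 49.543)² + (y + 32.359)² = 33.9296030885²
eq3−eq2, eq3−eq1 (x²,y² cancel):
  79.832·x + 38.684·y = -2700.926502
  171.970·x + 3.956·y = -2884.978285
det = 79.832·3.956 − 38.684·171.970 = -6336.672088
x = (-2700.926502·3.956 − 38.684·-2884.978285) / -6336.672088 = -15.925968
y = (79.832·-2884.978285 − -2700.926502·171.970) / -6336.672088 = -36.953900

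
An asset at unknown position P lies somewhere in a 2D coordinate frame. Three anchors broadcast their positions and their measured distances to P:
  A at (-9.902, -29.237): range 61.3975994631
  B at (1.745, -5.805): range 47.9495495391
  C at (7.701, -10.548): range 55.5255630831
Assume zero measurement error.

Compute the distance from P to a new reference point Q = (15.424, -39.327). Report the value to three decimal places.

82.481

eq1: (x + 9.902)² + (y + 29.237)² = 61.3975994631²
eq2: (x − 1.745)² + (y + 5.805)² = 47.9495495391²
eq3: (x − 7.701)² + (y + 10.548)² = 55.5255630831²
eq1−eq3, eq1−eq2 (x²,y² cancel):
  35.206·x + 37.378·y = -95.709004
  23.294·x + 46.864·y = 554.397196
det = 35.206·46.864 − 37.378·23.294 = 779.210852
x = (-95.709004·46.864 − 37.378·554.397196) / 779.210852 = -32.350121
y = (35.206·554.397196 − -95.709004·23.294) / 779.210852 = 27.909716
|P − Q| = √((-32.350121 − 15.424)² + (27.909716 − -39.327)²) = 82.481165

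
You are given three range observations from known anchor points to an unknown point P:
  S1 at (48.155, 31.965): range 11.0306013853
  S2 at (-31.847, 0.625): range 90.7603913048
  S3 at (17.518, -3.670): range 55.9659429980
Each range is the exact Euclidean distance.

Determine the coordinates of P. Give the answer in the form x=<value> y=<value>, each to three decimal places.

x=48.418 y=42.992

eq1: (x − 48.155)² + (y − 31.965)² = 11.0306013853²
eq2: (x + 31.847)² + (y − 0.625)² = 90.7603913048²
eq3: (x − 17.518)² + (y + 3.670)² = 55.9659429980²
eq2−eq3, eq2−eq1 (x²,y² cancel):
  98.730·x − 8.590·y = 4410.989044
  160.004·x + 62.680·y = 10441.817679
det = 98.730·62.680 − -8.590·160.004 = 7562.830760
x = (4410.989044·62.680 − -8.590·10441.817679) / 7562.830760 = 48.417850
y = (98.730·10441.817679 − 4410.989044·160.004) / 7562.830760 = 42.992469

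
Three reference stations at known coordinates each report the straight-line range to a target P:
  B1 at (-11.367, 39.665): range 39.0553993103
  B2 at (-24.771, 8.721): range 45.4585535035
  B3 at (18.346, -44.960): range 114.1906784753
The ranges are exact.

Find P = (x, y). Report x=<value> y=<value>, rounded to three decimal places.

eq1: (x + 11.367)² + (y − 39.665)² = 39.0553993103²
eq2: (x + 24.771)² + (y − 8.721)² = 45.4585535035²
eq3: (x − 18.346)² + (y + 44.960)² = 114.1906784753²
eq2−eq3, eq2−eq1 (x²,y² cancel):
  86.234·x − 107.362·y = -9304.711930
  26.808·x + 61.888·y = 1554.018503
det = 86.234·61.888 − -107.362·26.808 = 8215.010288
x = (-9304.711930·61.888 − -107.362·1554.018503) / 8215.010288 = -49.787823
y = (86.234·1554.018503 − -9304.711930·26.808) / 8215.010288 = 46.676746

x=-49.788 y=46.677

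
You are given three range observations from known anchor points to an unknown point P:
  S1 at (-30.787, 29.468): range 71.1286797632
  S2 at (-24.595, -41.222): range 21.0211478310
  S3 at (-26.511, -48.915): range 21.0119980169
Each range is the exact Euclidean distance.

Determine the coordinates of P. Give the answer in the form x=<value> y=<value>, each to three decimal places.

eq1: (x + 30.787)² + (y − 29.468)² = 71.1286797632²
eq2: (x + 24.595)² + (y + 41.222)² = 21.0211478310²
eq3: (x + 26.511)² + (y + 48.915)² = 21.0119980169²
eq1−eq3, eq1−eq2 (x²,y² cancel):
  8.552·x − 156.766·y = 5897.092977
  12.384·x − 141.380·y = 5105.365345
det = 8.552·-141.380 − -156.766·12.384 = 732.308384
x = (5897.092977·-141.380 − -156.766·5105.365345) / 732.308384 = -45.586398
y = (8.552·5105.365345 − 5897.092977·12.384) / 732.308384 = -40.104027

x=-45.586 y=-40.104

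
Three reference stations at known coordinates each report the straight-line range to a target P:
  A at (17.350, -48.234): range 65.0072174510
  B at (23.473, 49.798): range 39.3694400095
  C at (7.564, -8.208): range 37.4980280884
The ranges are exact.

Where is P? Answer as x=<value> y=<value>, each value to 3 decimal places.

x=38.270 y=13.315

eq1: (x − 17.350)² + (y + 48.234)² = 65.0072174510²
eq2: (x − 23.473)² + (y − 49.798)² = 39.3694400095²
eq3: (x − 7.564)² + (y + 8.208)² = 37.4980280884²
eq3−eq1, eq3−eq2 (x²,y² cancel):
  19.572·x − 80.052·y = -316.880314
  31.818·x + 116.012·y = 2762.386477
det = 19.572·116.012 − -80.052·31.818 = 4817.681400
x = (-316.880314·116.012 − -80.052·2762.386477) / 4817.681400 = 38.269995
y = (19.572·2762.386477 − -316.880314·31.818) / 4817.681400 = 13.315103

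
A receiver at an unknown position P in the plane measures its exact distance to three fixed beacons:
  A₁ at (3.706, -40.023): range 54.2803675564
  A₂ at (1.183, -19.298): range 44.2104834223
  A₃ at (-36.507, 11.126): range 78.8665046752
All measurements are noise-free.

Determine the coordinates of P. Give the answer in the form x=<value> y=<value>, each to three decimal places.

eq1: (x − 3.706)² + (y + 40.023)² = 54.2803675564²
eq2: (x − 1.183)² + (y + 19.298)² = 44.2104834223²
eq3: (x + 36.507)² + (y − 11.126)² = 78.8665046752²
eq1−eq3, eq1−eq2 (x²,y² cancel):
  -80.426·x + 102.298·y = -3432.593298
  -5.046·x + 41.450·y = -249.971214
det = -80.426·41.450 − 102.298·-5.046 = -2817.461992
x = (-3432.593298·41.450 − 102.298·-249.971214) / -2817.461992 = 41.423607
y = (-80.426·-249.971214 − -3432.593298·-5.046) / -2817.461992 = -0.987882

x=41.424 y=-0.988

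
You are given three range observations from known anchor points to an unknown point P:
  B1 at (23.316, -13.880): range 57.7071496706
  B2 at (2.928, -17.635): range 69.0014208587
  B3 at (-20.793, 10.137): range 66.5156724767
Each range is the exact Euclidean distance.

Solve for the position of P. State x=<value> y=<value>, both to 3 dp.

x=37.574 y=42.038

eq1: (x − 23.316)² + (y + 13.880)² = 57.7071496706²
eq2: (x − 2.928)² + (y + 17.635)² = 69.0014208587²
eq3: (x + 20.793)² + (y − 10.137)² = 66.5156724767²
eq2−eq3, eq2−eq1 (x²,y² cancel):
  -47.442·x + 55.544·y = 552.402604
  40.776·x + 7.510·y = 1847.804804
det = -47.442·7.510 − 55.544·40.776 = -2621.151564
x = (552.402604·7.510 − 55.544·1847.804804) / -2621.151564 = 37.573534
y = (-47.442·1847.804804 − 552.402604·40.776) / -2621.151564 = 42.038135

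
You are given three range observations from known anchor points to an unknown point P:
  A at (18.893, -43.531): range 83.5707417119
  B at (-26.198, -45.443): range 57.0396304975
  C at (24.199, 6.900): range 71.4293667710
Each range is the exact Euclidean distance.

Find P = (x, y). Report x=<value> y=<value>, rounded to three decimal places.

x=-47.227 y=7.579

eq1: (x − 18.893)² + (y + 43.531)² = 83.5707417119²
eq2: (x + 26.198)² + (y + 45.443)² = 57.0396304975²
eq3: (x − 24.199)² + (y − 6.900)² = 71.4293667710²
eq3−eq1, eq3−eq2 (x²,y² cancel):
  -10.612·x − 100.862·y = -263.222624
  -100.794·x − 104.686·y = 3966.834842
det = -10.612·-104.686 − -100.862·-100.794 = -9055.356596
x = (-263.222624·-104.686 − -100.862·3966.834842) / -9055.356596 = -47.227143
y = (-10.612·3966.834842 − -263.222624·-100.794) / -9055.356596 = 7.578643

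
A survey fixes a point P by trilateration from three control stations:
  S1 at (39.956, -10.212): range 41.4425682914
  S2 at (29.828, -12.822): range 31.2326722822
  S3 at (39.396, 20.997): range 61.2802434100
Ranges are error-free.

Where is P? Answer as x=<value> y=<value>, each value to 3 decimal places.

x=2.488 y=-27.922

eq1: (x − 39.956)² + (y + 10.212)² = 41.4425682914²
eq2: (x − 29.828)² + (y + 12.822)² = 31.2326722822²
eq3: (x − 39.396)² + (y − 20.997)² = 61.2802434100²
eq1−eq2, eq1−eq3 (x²,y² cancel):
  -20.256·x − 5.220·y = 95.353037
  -1.120·x + 62.418·y = -1745.629821
det = -20.256·62.418 − -5.220·-1.120 = -1270.185408
x = (95.353037·62.418 − -5.220·-1745.629821) / -1270.185408 = 2.488174
y = (-20.256·-1745.629821 − 95.353037·-1.120) / -1270.185408 = -27.922123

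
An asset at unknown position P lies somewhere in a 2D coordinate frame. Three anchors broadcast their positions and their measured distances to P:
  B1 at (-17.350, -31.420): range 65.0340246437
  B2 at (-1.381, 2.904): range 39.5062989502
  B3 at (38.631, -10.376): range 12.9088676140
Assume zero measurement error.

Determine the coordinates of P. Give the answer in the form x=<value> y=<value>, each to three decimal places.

eq1: (x + 17.350)² + (y + 31.420)² = 65.0340246437²
eq2: (x + 1.381)² + (y − 2.904)² = 39.5062989502²
eq3: (x − 38.631)² + (y + 10.376)² = 12.9088676140²
eq3−eq2, eq3−eq1 (x²,y² cancel):
  -80.024·x + 26.560·y = -2983.783954
  -111.962·x − 42.088·y = -4374.562135
det = -80.024·-42.088 − 26.560·-111.962 = 6341.760832
x = (-2983.783954·-42.088 − 26.560·-4374.562135) / 6341.760832 = 38.123461
y = (-80.024·-4374.562135 − -2983.783954·-111.962) / 6341.760832 = 2.522886

x=38.123 y=2.523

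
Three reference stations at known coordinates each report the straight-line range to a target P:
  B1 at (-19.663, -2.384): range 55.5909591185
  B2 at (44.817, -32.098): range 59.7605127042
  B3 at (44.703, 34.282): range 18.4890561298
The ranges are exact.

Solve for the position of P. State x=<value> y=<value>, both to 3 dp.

x=28.493 y=25.390

eq1: (x + 19.663)² + (y + 2.384)² = 55.5909591185²
eq2: (x − 44.817)² + (y + 32.098)² = 59.7605127042²
eq3: (x − 44.703)² + (y − 34.282)² = 18.4890561298²
eq2−eq3, eq2−eq1 (x²,y² cancel):
  -0.228·x + 132.760·y = 3364.242322
  -128.960·x + 59.428·y = -2165.563925
det = -0.228·59.428 − 132.760·-128.960 = 17107.180016
x = (3364.242322·59.428 − 132.760·-2165.563925) / 17107.180016 = 28.492742
y = (-0.228·-2165.563925 − 3364.242322·-128.960) / 17107.180016 = 25.389716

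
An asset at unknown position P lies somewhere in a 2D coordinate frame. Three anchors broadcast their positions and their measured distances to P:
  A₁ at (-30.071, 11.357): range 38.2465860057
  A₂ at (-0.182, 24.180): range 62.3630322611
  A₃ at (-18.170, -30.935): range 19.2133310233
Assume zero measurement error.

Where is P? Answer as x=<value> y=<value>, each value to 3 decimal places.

x=-36.814 y=-26.291

eq1: (x + 30.071)² + (y − 11.357)² = 38.2465860057²
eq2: (x + 0.182)² + (y − 24.180)² = 62.3630322611²
eq3: (x + 18.170)² + (y + 30.935)² = 19.2133310233²
eq1−eq3, eq1−eq2 (x²,y² cancel):
  23.802·x − 84.584·y = 1347.525887
  59.778·x + 25.646·y = -2874.887418
det = 23.802·25.646 − -84.584·59.778 = 5666.688444
x = (1347.525887·25.646 − -84.584·-2874.887418) / 5666.688444 = -36.813534
y = (23.802·-2874.887418 − 1347.525887·59.778) / 5666.688444 = -26.290571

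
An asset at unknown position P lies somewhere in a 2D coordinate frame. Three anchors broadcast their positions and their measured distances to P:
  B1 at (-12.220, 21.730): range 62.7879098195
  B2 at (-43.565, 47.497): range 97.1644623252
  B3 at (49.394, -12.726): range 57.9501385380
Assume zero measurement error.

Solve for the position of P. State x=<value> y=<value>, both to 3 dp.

eq1: (x + 12.220)² + (y − 21.730)² = 62.7879098195²
eq2: (x + 43.565)² + (y − 47.497)² = 97.1644623252²
eq3: (x − 49.394)² + (y + 12.726)² = 57.9501385380²
eq1−eq3, eq1−eq2 (x²,y² cancel):
  123.228·x − 68.912·y = 2564.300075
  -62.690·x + 51.534·y = -1966.258185
det = 123.228·51.534 − -68.912·-62.690 = 2030.338472
x = (2564.300075·51.534 − -68.912·-1966.258185) / 2030.338472 = -1.650042
y = (123.228·-1966.258185 − 2564.300075·-62.690) / 2030.338472 = -40.161822

x=-1.650 y=-40.162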